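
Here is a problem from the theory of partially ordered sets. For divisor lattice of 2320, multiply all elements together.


Divisors of 2320: [1, 2, 4, 5, 8, 10, 16, 20, 29, 40, 58, 80, 116, 145, 232, 290, 464, 580, 1160, 2320]
Product = n^(d(n)/2) = 2320^(20/2)
Product = 4517309520537513613066240000000000


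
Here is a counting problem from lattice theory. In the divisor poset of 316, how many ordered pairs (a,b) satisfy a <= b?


The order relation is {(a,b) : a <= b}, reflexive so it includes (a,a).
Examples: (1,1), (1,158), (1,2), (1,316), (1,4), ...
Total ordered pairs: 18


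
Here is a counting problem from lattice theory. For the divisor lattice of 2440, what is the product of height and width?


Height = length of longest chain minus 1; width = size of largest antichain.
A maximum chain: 1 | 61 | 305 | 610 | 1220 | 2440  (height 5).
A maximum antichain: {4, 10, 122, 305}  (width 4).
Product = 5 * 4 = 20


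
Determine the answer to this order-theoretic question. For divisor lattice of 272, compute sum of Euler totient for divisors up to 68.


Divisors of 272 up to 68: [1, 2, 4, 8, 16, 17, 34, 68]
phi values: [1, 1, 2, 4, 8, 16, 16, 32]
Sum = 80


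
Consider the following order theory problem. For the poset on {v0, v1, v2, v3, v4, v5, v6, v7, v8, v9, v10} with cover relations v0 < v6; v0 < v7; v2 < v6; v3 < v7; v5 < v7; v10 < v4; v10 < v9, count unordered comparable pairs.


A comparable pair {a,b} has a < b or b < a in the order.
Count unordered pairs where one element is strictly below the other.
Examples: {v0,v6}, {v0,v7}, {v2,v6}, {v3,v7}, ...
Total comparable pairs: 7


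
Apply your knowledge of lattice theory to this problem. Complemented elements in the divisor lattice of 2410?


An element a is complemented if some b has a meet b = bottom, a join b = top.
a is complemented iff gcd(a, n/a)=1, i.e. a is a unitary divisor of 2410.
Complemented elements: 1, 2, 5, 10, 241, 482, ... (2 more)
Count: 8


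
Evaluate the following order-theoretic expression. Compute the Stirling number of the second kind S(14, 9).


S(n,k) = k*S(n-1,k) + S(n-1,k-1).
S(13,9) = 359502, S(13,8) = 1899612
S(14,9) = 9*359502 + 1899612 = 3235518 + 1899612
S(14,9) = 5135130


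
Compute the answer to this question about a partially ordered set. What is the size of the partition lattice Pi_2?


B(n) = number of set partitions of an n-element set.
B(n) satisfies the recurrence: B(n+1) = sum_k C(n,k)*B(k).
B(2) = 2


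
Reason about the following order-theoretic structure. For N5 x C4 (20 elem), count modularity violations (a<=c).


Modular law: if a <= c then a v (b ^ c) = (a v b) ^ c.
Check all triples (a,b,c) with a <= c among 20 elements.
  e.g. a=(a,0), b=(c,0), c=(b,0): lhs=(a,0) != rhs=(b,0)
  e.g. a=(a,0), b=(c,1), c=(b,0): lhs=(a,0) != rhs=(b,0)
Total violating triples: 40


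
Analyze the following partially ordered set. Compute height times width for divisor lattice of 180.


Height = length of longest chain minus 1; width = size of largest antichain.
A maximum chain: 1 | 5 | 15 | 45 | 90 | 180  (height 5).
A maximum antichain: {4, 6, 9, 10, 15}  (width 5).
Product = 5 * 5 = 25


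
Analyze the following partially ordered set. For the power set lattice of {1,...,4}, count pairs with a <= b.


The order relation is {(a,b) : a <= b}, reflexive so it includes (a,a).
Examples: ({},{}), ({},{1,2}), ({},{1,2,3}), ({},{1,2,3,4}), ({},{1,2,4}), ...
Total ordered pairs: 81


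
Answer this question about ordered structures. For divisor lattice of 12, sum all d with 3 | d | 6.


Interval [3,6] in divisors of 12: [3, 6]
Sum = 9


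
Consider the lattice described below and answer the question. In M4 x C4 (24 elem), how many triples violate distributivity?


Distributive law: a ^ (b v c) = (a ^ b) v (a ^ c).
Check all 24^3 = 13824 ordered triples (a,b,c).
  e.g. a=(a1,0), b=(a2,0), c=(a3,0): lhs=(a1,0) != rhs=(0,0)
  e.g. a=(a1,0), b=(a2,0), c=(a3,1): lhs=(a1,0) != rhs=(0,0)
Total violating triples: 1536


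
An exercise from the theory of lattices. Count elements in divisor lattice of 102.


Divisors of 102: [1, 2, 3, 6, 17, 34, 51, 102]
Count: 8


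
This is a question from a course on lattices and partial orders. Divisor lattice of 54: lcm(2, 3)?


Join=lcm.
gcd(2,3)=1
lcm=6


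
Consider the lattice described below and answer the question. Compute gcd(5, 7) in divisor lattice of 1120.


In a divisor lattice, meet = gcd (greatest common divisor).
By Euclidean algorithm or factoring: gcd(5,7) = 1


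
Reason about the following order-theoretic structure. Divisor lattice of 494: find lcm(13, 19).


In a divisor lattice, join = lcm (least common multiple).
gcd(13,19) = 1
lcm(13,19) = 13*19/gcd = 247/1 = 247


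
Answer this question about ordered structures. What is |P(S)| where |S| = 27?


Power set = 2^n.
2^27 = 134217728


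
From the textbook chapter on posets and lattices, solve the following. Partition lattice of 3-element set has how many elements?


B(n) = number of set partitions of an n-element set.
B(n) satisfies the recurrence: B(n+1) = sum_k C(n,k)*B(k).
B(3) = 5


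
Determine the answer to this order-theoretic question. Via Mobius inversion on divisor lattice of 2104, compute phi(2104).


phi(n) = n * prod_{p|n} (1 - 1/p).
Prime divisors of 2104: [2, 263]
phi(2104) = 2104 * (1 - 1/2) * (1 - 1/263)
phi(2104) = 1048


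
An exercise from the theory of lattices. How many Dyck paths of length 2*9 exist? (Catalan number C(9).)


C(n) = C(2n, n) / (n+1).
C(18, 9) = 48620
C(9) = 48620 / 10 = 4862


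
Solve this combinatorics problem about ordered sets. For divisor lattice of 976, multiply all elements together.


Divisors of 976: [1, 2, 4, 8, 16, 61, 122, 244, 488, 976]
Product = n^(d(n)/2) = 976^(10/2)
Product = 885623410917376


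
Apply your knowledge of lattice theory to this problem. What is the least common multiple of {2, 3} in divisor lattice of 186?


In a divisor lattice, join = lcm (least common multiple).
Compute lcm iteratively: start with first element, then lcm(current, next).
Elements: [2, 3]
lcm(2,3) = 6
Final lcm = 6


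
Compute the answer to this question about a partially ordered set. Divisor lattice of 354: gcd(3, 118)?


Meet=gcd.
gcd(3,118)=1


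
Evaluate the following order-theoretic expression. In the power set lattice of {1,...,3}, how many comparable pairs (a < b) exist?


A comparable pair {a,b} has a < b or b < a in the order.
Count unordered pairs where one element is strictly below the other.
Examples: {{},{1}}, {{},{2}}, {{},{3}}, {{},{1,2}}, ...
Total comparable pairs: 19


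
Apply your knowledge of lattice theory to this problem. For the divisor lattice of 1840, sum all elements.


sigma(n) = sum of divisors.
Divisors of 1840: [1, 2, 4, 5, 8, 10, 16, 20, 23, 40, 46, 80, 92, 115, 184, 230, 368, 460, 920, 1840]
Sum = 4464


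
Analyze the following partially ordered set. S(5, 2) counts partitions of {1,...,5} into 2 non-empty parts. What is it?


S(n,k) = k*S(n-1,k) + S(n-1,k-1).
S(4,2) = 7, S(4,1) = 1
S(5,2) = 2*7 + 1 = 14 + 1
S(5,2) = 15


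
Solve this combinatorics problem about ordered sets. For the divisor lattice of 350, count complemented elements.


An element a is complemented if some b has a meet b = bottom, a join b = top.
a is complemented iff gcd(a, n/a)=1, i.e. a is a unitary divisor of 350.
Complemented elements: 1, 2, 7, 14, 25, 50, ... (2 more)
Count: 8


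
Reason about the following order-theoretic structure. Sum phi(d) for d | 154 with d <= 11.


Divisors of 154 up to 11: [1, 2, 7, 11]
phi values: [1, 1, 6, 10]
Sum = 18


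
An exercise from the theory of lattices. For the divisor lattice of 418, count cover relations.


A cover relation a -< b holds when a < b with no c strictly between.
Cover relations:
  1 -< 2
  1 -< 11
  1 -< 19
  2 -< 22
  2 -< 38
  11 -< 22
  11 -< 209
  19 -< 38
  ...4 more
Total: 12


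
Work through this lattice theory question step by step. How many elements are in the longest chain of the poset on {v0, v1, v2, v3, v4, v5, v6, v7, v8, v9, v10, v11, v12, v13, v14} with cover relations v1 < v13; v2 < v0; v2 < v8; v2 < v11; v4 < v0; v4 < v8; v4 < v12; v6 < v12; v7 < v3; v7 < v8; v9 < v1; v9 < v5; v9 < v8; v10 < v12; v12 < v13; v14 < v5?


A chain is a totally ordered subset; we count the number of elements in a maximum chain.
Compute, for each element x, the size of the longest chain ending at x:
  v2: 1
  v4: 1
  v6: 1
  v7: 1
  v9: 1
  v10: 1
  ...
A maximum chain: v9 < v1 < v13
Number of elements in the longest chain: 3


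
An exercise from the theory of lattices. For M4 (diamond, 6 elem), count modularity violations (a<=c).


Modular law: if a <= c then a v (b ^ c) = (a v b) ^ c.
Check all triples (a,b,c) with a <= c among 6 elements.
This lattice is modular (diamonds M_m and their chain-products are modular).
Total violating triples: 0


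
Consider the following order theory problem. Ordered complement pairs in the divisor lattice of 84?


Complement pair (a,b): a meet b = bottom, a join b = top.
Here: gcd(a,b)=1 and lcm(a,b)=84, i.e. a*b=84 with a,b coprime.
Pairs found: (1,84), (3,28), (4,21), (7,12), ... (4 more)
Total ordered pairs: 8


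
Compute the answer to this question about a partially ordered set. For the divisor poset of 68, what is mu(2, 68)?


In a divisor lattice, mu(a,b) = mu(b/a) where mu is the classical Mobius function.
b/a = 68/2 = 34
Prime factorization of 34: primes [2, 17]
34 is squarefree with 2 prime factor(s), so mu(34) = (-1)^2 = 1


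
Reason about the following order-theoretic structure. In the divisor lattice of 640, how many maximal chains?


A maximal chain goes from the minimum element to a maximal element via cover relations.
Counting all min-to-max paths in the cover graph.
Total maximal chains: 8


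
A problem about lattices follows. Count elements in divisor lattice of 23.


Divisors of 23: [1, 23]
Count: 2


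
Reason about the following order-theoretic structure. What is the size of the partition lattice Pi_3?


B(n) = number of set partitions of an n-element set.
B(n) satisfies the recurrence: B(n+1) = sum_k C(n,k)*B(k).
B(3) = 5


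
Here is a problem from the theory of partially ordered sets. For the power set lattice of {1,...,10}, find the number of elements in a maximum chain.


A chain is a totally ordered subset; we count the number of elements in a maximum chain.
Compute, for each element x, the size of the longest chain ending at x:
  {}: 1
  {1}: 2
  {2}: 2
  {3}: 2
  {4}: 2
  {5}: 2
  ...
A maximum chain: {} < {1} < {1,2} < {1,2,3} < {1,2,3,4} < {1,2,3,4,5} < {1,2,3,4,5,6} < {1,2,3,4,5,6,7} < {1,2,3,4,5,6,7,8} < {1,2,3,4,5,6,7,8,9} < {1,2,3,4,5,6,7,8,9,10}
Number of elements in the longest chain: 11


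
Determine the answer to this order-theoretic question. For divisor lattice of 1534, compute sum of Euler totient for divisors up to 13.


Divisors of 1534 up to 13: [1, 2, 13]
phi values: [1, 1, 12]
Sum = 14


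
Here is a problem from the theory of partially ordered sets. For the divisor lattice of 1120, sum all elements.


sigma(n) = sum of divisors.
Divisors of 1120: [1, 2, 4, 5, 7, 8, 10, 14, 16, 20, 28, 32, 35, 40, 56, 70, 80, 112, 140, 160, 224, 280, 560, 1120]
Sum = 3024


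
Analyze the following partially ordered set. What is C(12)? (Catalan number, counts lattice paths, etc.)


C(n) = C(2n, n) / (n+1).
C(24, 12) = 2704156
C(12) = 2704156 / 13 = 208012


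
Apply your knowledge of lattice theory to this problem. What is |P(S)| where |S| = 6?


Power set = 2^n.
2^6 = 64


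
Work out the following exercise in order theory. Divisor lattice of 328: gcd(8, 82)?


Meet=gcd.
gcd(8,82)=2


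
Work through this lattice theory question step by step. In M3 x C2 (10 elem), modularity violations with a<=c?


Modular law: if a <= c then a v (b ^ c) = (a v b) ^ c.
Check all triples (a,b,c) with a <= c among 10 elements.
This lattice is modular (diamonds M_m and their chain-products are modular).
Total violating triples: 0


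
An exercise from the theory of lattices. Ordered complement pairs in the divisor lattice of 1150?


Complement pair (a,b): a meet b = bottom, a join b = top.
Here: gcd(a,b)=1 and lcm(a,b)=1150, i.e. a*b=1150 with a,b coprime.
Pairs found: (1,1150), (2,575), (23,50), (25,46), ... (4 more)
Total ordered pairs: 8


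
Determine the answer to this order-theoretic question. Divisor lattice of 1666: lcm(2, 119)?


Join=lcm.
gcd(2,119)=1
lcm=238


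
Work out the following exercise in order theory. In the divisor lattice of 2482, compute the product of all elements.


Divisors of 2482: [1, 2, 17, 34, 73, 146, 1241, 2482]
Product = n^(d(n)/2) = 2482^(8/2)
Product = 37949591784976


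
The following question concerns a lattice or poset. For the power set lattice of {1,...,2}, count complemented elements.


An element a is complemented if some b has a meet b = bottom, a join b = top.
every subset A has complement S\A, so all elements are complemented.
Complemented elements: {}, {1}, {2}, {1,2}
Count: 4


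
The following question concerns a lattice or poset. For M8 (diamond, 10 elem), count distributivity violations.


Distributive law: a ^ (b v c) = (a ^ b) v (a ^ c).
Check all 10^3 = 1000 ordered triples (a,b,c).
  e.g. a=a1, b=a2, c=a3: lhs=a1 != rhs=0
  e.g. a=a1, b=a2, c=a4: lhs=a1 != rhs=0
Total violating triples: 336


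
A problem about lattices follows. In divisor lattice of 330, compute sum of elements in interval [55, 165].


Interval [55,165] in divisors of 330: [55, 165]
Sum = 220


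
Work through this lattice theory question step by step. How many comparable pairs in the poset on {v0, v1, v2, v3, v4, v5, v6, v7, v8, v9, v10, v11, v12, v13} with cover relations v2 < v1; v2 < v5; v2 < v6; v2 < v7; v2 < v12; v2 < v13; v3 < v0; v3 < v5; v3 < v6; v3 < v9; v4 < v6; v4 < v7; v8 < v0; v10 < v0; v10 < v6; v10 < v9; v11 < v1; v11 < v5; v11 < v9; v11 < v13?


A comparable pair {a,b} has a < b or b < a in the order.
Count unordered pairs where one element is strictly below the other.
Examples: {v0,v3}, {v0,v8}, {v0,v10}, {v1,v2}, ...
Total comparable pairs: 20


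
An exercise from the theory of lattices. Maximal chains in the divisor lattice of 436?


A maximal chain goes from the minimum element to a maximal element via cover relations.
Counting all min-to-max paths in the cover graph.
Total maximal chains: 3


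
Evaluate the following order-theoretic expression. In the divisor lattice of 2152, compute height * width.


Height = length of longest chain minus 1; width = size of largest antichain.
A maximum chain: 1 | 269 | 538 | 1076 | 2152  (height 4).
A maximum antichain: {2, 269}  (width 2).
Product = 4 * 2 = 8


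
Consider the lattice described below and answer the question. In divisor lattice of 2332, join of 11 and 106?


In a divisor lattice, join = lcm (least common multiple).
gcd(11,106) = 1
lcm(11,106) = 11*106/gcd = 1166/1 = 1166


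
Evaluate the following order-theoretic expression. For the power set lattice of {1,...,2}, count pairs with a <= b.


The order relation is {(a,b) : a <= b}, reflexive so it includes (a,a).
Examples: ({},{}), ({},{1,2}), ({},{1}), ({},{2}), ({1,2},{1,2}), ...
Total ordered pairs: 9


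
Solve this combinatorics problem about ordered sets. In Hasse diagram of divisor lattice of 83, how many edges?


A cover relation a -< b holds when a < b with no c strictly between.
Cover relations:
  1 -< 83
Total: 1


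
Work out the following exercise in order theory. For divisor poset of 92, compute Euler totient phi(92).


phi(n) = n * prod_{p|n} (1 - 1/p).
Prime divisors of 92: [2, 23]
phi(92) = 92 * (1 - 1/2) * (1 - 1/23)
phi(92) = 44


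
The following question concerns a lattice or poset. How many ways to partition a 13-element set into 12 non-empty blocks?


S(n,k) = k*S(n-1,k) + S(n-1,k-1).
S(12,12) = 1, S(12,11) = 66
S(13,12) = 12*1 + 66 = 12 + 66
S(13,12) = 78


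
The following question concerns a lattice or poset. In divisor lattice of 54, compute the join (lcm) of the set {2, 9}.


In a divisor lattice, join = lcm (least common multiple).
Compute lcm iteratively: start with first element, then lcm(current, next).
Elements: [2, 9]
lcm(2,9) = 18
Final lcm = 18


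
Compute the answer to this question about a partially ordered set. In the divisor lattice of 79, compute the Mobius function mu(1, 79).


In a divisor lattice, mu(a,b) = mu(b/a) where mu is the classical Mobius function.
b/a = 79/1 = 79
Prime factorization of 79: primes [79]
79 is squarefree with 1 prime factor(s), so mu(79) = (-1)^1 = -1


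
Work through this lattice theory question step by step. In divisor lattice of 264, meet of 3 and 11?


In a divisor lattice, meet = gcd (greatest common divisor).
By Euclidean algorithm or factoring: gcd(3,11) = 1


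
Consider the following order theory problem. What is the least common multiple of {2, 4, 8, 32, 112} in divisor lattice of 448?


In a divisor lattice, join = lcm (least common multiple).
Compute lcm iteratively: start with first element, then lcm(current, next).
Elements: [2, 4, 8, 32, 112]
lcm(2,4) = 4
lcm(4,8) = 8
lcm(8,32) = 32
lcm(32,112) = 224
Final lcm = 224


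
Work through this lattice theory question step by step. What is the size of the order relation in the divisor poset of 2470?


The order relation is {(a,b) : a <= b}, reflexive so it includes (a,a).
Examples: (1,1), (1,10), (1,1235), (1,13), (1,130), ...
Total ordered pairs: 81


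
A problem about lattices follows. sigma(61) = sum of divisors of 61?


sigma(n) = sum of divisors.
Divisors of 61: [1, 61]
Sum = 62


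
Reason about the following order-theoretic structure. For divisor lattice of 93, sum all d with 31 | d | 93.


Interval [31,93] in divisors of 93: [31, 93]
Sum = 124


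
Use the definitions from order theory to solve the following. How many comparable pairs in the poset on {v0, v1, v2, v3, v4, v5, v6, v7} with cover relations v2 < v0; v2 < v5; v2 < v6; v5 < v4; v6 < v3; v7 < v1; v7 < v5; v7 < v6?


A comparable pair {a,b} has a < b or b < a in the order.
Count unordered pairs where one element is strictly below the other.
Examples: {v0,v2}, {v1,v7}, {v2,v3}, {v2,v4}, ...
Total comparable pairs: 12


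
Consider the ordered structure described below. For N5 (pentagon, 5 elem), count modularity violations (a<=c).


Modular law: if a <= c then a v (b ^ c) = (a v b) ^ c.
Check all triples (a,b,c) with a <= c among 5 elements.
  e.g. a=a, b=c, c=b: lhs=a != rhs=b
Total violating triples: 1


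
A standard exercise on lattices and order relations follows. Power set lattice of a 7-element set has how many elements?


Power set = 2^n.
2^7 = 128


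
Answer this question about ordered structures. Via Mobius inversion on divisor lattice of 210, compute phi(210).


phi(n) = n * prod_{p|n} (1 - 1/p).
Prime divisors of 210: [2, 3, 5, 7]
phi(210) = 210 * (1 - 1/2) * (1 - 1/3) * (1 - 1/5) * (1 - 1/7)
phi(210) = 48


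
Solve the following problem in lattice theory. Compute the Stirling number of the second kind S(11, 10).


S(n,k) = k*S(n-1,k) + S(n-1,k-1).
S(10,10) = 1, S(10,9) = 45
S(11,10) = 10*1 + 45 = 10 + 45
S(11,10) = 55


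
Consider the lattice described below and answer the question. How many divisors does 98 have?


Divisors of 98: [1, 2, 7, 14, 49, 98]
Count: 6


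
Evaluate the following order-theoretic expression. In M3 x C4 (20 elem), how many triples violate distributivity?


Distributive law: a ^ (b v c) = (a ^ b) v (a ^ c).
Check all 20^3 = 8000 ordered triples (a,b,c).
  e.g. a=(a1,0), b=(a2,0), c=(a3,0): lhs=(a1,0) != rhs=(0,0)
  e.g. a=(a1,0), b=(a2,0), c=(a3,1): lhs=(a1,0) != rhs=(0,0)
Total violating triples: 384


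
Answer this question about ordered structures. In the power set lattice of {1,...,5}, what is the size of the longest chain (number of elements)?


A chain is a totally ordered subset; we count the number of elements in a maximum chain.
Compute, for each element x, the size of the longest chain ending at x:
  {}: 1
  {1}: 2
  {2}: 2
  {3}: 2
  {4}: 2
  {5}: 2
  ...
A maximum chain: {} < {1} < {1,2} < {1,2,3} < {1,2,3,4} < {1,2,3,4,5}
Number of elements in the longest chain: 6


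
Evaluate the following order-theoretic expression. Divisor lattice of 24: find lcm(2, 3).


In a divisor lattice, join = lcm (least common multiple).
gcd(2,3) = 1
lcm(2,3) = 2*3/gcd = 6/1 = 6


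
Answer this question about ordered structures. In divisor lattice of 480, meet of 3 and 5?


In a divisor lattice, meet = gcd (greatest common divisor).
By Euclidean algorithm or factoring: gcd(3,5) = 1


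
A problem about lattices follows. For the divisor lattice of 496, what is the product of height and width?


Height = length of longest chain minus 1; width = size of largest antichain.
A maximum chain: 1 | 31 | 62 | 124 | 248 | 496  (height 5).
A maximum antichain: {2, 31}  (width 2).
Product = 5 * 2 = 10


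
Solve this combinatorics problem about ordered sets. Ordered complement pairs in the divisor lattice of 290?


Complement pair (a,b): a meet b = bottom, a join b = top.
Here: gcd(a,b)=1 and lcm(a,b)=290, i.e. a*b=290 with a,b coprime.
Pairs found: (1,290), (2,145), (5,58), (10,29), ... (4 more)
Total ordered pairs: 8


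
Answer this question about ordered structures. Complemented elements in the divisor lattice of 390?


An element a is complemented if some b has a meet b = bottom, a join b = top.
a is complemented iff gcd(a, n/a)=1, i.e. a is a unitary divisor of 390.
Complemented elements: 1, 2, 3, 5, 6, 10, ... (10 more)
Count: 16


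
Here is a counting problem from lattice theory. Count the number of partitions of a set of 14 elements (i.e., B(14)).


B(n) = number of set partitions of an n-element set.
B(n) satisfies the recurrence: B(n+1) = sum_k C(n,k)*B(k).
B(14) = 190899322


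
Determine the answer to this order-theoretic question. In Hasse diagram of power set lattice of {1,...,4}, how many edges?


A cover relation a -< b holds when a < b with no c strictly between.
Cover relations:
  {} -< {1}
  {} -< {2}
  {} -< {3}
  {} -< {4}
  {1} -< {1,2}
  {1} -< {1,3}
  {1} -< {1,4}
  {2} -< {1,2}
  ...24 more
Total: 32


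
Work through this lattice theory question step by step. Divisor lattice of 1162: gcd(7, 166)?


Meet=gcd.
gcd(7,166)=1


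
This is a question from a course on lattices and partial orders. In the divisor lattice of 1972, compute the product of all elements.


Divisors of 1972: [1, 2, 4, 17, 29, 34, 58, 68, 116, 493, 986, 1972]
Product = n^(d(n)/2) = 1972^(12/2)
Product = 58808684353317474304


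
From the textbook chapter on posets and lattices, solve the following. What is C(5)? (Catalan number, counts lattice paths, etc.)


C(n) = C(2n, n) / (n+1).
C(10, 5) = 252
C(5) = 252 / 6 = 42


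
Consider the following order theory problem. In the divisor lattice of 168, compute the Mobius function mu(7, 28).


In a divisor lattice, mu(a,b) = mu(b/a) where mu is the classical Mobius function.
b/a = 28/7 = 4
Prime factorization of 4: primes [2]
4 is not squarefree, so mu(4) = 0


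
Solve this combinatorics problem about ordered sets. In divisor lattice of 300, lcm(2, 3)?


Join=lcm.
gcd(2,3)=1
lcm=6


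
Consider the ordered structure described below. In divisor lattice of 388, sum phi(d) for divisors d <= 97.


Divisors of 388 up to 97: [1, 2, 4, 97]
phi values: [1, 1, 2, 96]
Sum = 100


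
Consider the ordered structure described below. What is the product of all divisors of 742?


Divisors of 742: [1, 2, 7, 14, 53, 106, 371, 742]
Product = n^(d(n)/2) = 742^(8/2)
Product = 303120718096


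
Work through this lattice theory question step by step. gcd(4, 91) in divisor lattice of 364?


Meet=gcd.
gcd(4,91)=1


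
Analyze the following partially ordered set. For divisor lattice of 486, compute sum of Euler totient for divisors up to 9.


Divisors of 486 up to 9: [1, 2, 3, 6, 9]
phi values: [1, 1, 2, 2, 6]
Sum = 12


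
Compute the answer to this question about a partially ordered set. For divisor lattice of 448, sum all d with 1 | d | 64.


Interval [1,64] in divisors of 448: [1, 2, 4, 8, 16, 32, 64]
Sum = 127


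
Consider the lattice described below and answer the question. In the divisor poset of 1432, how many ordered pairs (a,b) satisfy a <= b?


The order relation is {(a,b) : a <= b}, reflexive so it includes (a,a).
Examples: (1,1), (1,1432), (1,179), (1,2), (1,358), ...
Total ordered pairs: 30


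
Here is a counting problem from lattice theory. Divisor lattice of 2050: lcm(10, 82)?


Join=lcm.
gcd(10,82)=2
lcm=410


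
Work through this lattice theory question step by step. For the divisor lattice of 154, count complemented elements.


An element a is complemented if some b has a meet b = bottom, a join b = top.
a is complemented iff gcd(a, n/a)=1, i.e. a is a unitary divisor of 154.
Complemented elements: 1, 2, 7, 11, 14, 22, ... (2 more)
Count: 8


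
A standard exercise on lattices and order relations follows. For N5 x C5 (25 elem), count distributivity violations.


Distributive law: a ^ (b v c) = (a ^ b) v (a ^ c).
Check all 25^3 = 15625 ordered triples (a,b,c).
  e.g. a=(b,0), b=(a,0), c=(c,0): lhs=(b,0) != rhs=(a,0)
  e.g. a=(b,0), b=(a,0), c=(c,1): lhs=(b,0) != rhs=(a,0)
Total violating triples: 250


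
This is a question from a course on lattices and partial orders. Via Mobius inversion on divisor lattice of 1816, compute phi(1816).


phi(n) = n * prod_{p|n} (1 - 1/p).
Prime divisors of 1816: [2, 227]
phi(1816) = 1816 * (1 - 1/2) * (1 - 1/227)
phi(1816) = 904


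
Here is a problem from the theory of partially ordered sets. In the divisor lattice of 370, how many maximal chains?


A maximal chain goes from the minimum element to a maximal element via cover relations.
Counting all min-to-max paths in the cover graph.
Total maximal chains: 6


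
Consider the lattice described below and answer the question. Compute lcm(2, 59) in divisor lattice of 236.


In a divisor lattice, join = lcm (least common multiple).
gcd(2,59) = 1
lcm(2,59) = 2*59/gcd = 118/1 = 118


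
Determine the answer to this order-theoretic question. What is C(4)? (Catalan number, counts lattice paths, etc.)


C(n) = C(2n, n) / (n+1).
C(8, 4) = 70
C(4) = 70 / 5 = 14


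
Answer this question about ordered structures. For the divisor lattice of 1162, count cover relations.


A cover relation a -< b holds when a < b with no c strictly between.
Cover relations:
  1 -< 2
  1 -< 7
  1 -< 83
  2 -< 14
  2 -< 166
  7 -< 14
  7 -< 581
  14 -< 1162
  ...4 more
Total: 12


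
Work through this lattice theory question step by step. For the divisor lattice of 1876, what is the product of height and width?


Height = length of longest chain minus 1; width = size of largest antichain.
A maximum chain: 1 | 67 | 469 | 938 | 1876  (height 4).
A maximum antichain: {4, 14, 134, 469}  (width 4).
Product = 4 * 4 = 16


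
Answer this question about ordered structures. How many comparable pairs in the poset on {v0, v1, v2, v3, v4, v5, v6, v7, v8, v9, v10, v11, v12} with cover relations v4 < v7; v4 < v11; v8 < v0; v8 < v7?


A comparable pair {a,b} has a < b or b < a in the order.
Count unordered pairs where one element is strictly below the other.
Examples: {v0,v8}, {v4,v7}, {v4,v11}, {v7,v8}
Total comparable pairs: 4


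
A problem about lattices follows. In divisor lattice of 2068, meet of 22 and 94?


In a divisor lattice, meet = gcd (greatest common divisor).
By Euclidean algorithm or factoring: gcd(22,94) = 2


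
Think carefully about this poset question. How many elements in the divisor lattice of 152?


Divisors of 152: [1, 2, 4, 8, 19, 38, 76, 152]
Count: 8


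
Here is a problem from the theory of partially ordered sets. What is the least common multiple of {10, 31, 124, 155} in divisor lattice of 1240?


In a divisor lattice, join = lcm (least common multiple).
Compute lcm iteratively: start with first element, then lcm(current, next).
Elements: [10, 31, 124, 155]
lcm(10,31) = 310
lcm(310,124) = 620
lcm(620,155) = 620
Final lcm = 620


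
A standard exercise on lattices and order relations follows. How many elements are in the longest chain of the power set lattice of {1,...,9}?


A chain is a totally ordered subset; we count the number of elements in a maximum chain.
Compute, for each element x, the size of the longest chain ending at x:
  {}: 1
  {1}: 2
  {2}: 2
  {3}: 2
  {4}: 2
  {5}: 2
  ...
A maximum chain: {} < {1} < {1,2} < {1,2,3} < {1,2,3,4} < {1,2,3,4,5} < {1,2,3,4,5,6} < {1,2,3,4,5,6,7} < {1,2,3,4,5,6,7,8} < {1,2,3,4,5,6,7,8,9}
Number of elements in the longest chain: 10


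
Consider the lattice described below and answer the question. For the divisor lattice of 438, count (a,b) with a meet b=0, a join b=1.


Complement pair (a,b): a meet b = bottom, a join b = top.
Here: gcd(a,b)=1 and lcm(a,b)=438, i.e. a*b=438 with a,b coprime.
Pairs found: (1,438), (2,219), (3,146), (6,73), ... (4 more)
Total ordered pairs: 8


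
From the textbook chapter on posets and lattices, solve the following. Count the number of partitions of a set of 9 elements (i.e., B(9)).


B(n) = number of set partitions of an n-element set.
B(n) satisfies the recurrence: B(n+1) = sum_k C(n,k)*B(k).
B(9) = 21147


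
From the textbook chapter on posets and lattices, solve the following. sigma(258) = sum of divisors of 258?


sigma(n) = sum of divisors.
Divisors of 258: [1, 2, 3, 6, 43, 86, 129, 258]
Sum = 528


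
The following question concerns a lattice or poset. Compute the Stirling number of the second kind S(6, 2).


S(n,k) = k*S(n-1,k) + S(n-1,k-1).
S(5,2) = 15, S(5,1) = 1
S(6,2) = 2*15 + 1 = 30 + 1
S(6,2) = 31


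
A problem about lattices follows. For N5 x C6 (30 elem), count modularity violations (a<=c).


Modular law: if a <= c then a v (b ^ c) = (a v b) ^ c.
Check all triples (a,b,c) with a <= c among 30 elements.
  e.g. a=(a,0), b=(c,0), c=(b,0): lhs=(a,0) != rhs=(b,0)
  e.g. a=(a,0), b=(c,1), c=(b,0): lhs=(a,0) != rhs=(b,0)
Total violating triples: 126


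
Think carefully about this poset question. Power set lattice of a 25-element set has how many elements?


Power set = 2^n.
2^25 = 33554432


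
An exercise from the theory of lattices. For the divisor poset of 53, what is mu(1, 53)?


In a divisor lattice, mu(a,b) = mu(b/a) where mu is the classical Mobius function.
b/a = 53/1 = 53
Prime factorization of 53: primes [53]
53 is squarefree with 1 prime factor(s), so mu(53) = (-1)^1 = -1


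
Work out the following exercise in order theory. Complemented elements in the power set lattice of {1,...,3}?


An element a is complemented if some b has a meet b = bottom, a join b = top.
every subset A has complement S\A, so all elements are complemented.
Complemented elements: {}, {1}, {2}, {3}, {1,2}, {1,3}, ... (2 more)
Count: 8


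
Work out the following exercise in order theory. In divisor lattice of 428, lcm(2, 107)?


Join=lcm.
gcd(2,107)=1
lcm=214


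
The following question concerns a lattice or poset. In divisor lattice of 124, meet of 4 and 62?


In a divisor lattice, meet = gcd (greatest common divisor).
By Euclidean algorithm or factoring: gcd(4,62) = 2


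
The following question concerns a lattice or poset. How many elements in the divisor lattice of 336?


Divisors of 336: [1, 2, 3, 4, 6, 7, 8, 12, 14, 16, 21, 24, 28, 42, 48, 56, 84, 112, 168, 336]
Count: 20


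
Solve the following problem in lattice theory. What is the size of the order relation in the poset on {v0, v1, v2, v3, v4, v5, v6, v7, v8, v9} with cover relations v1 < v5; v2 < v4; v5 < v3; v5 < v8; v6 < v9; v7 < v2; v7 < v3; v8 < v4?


The order relation is {(a,b) : a <= b}, reflexive so it includes (a,a).
Examples: (v0,v0), (v1,v1), (v1,v3), (v1,v4), (v1,v5), ...
Total ordered pairs: 23


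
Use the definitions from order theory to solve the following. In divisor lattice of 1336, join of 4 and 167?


In a divisor lattice, join = lcm (least common multiple).
gcd(4,167) = 1
lcm(4,167) = 4*167/gcd = 668/1 = 668


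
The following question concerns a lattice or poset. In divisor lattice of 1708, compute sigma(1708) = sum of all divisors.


sigma(n) = sum of divisors.
Divisors of 1708: [1, 2, 4, 7, 14, 28, 61, 122, 244, 427, 854, 1708]
Sum = 3472


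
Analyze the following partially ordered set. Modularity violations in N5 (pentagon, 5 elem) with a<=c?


Modular law: if a <= c then a v (b ^ c) = (a v b) ^ c.
Check all triples (a,b,c) with a <= c among 5 elements.
  e.g. a=a, b=c, c=b: lhs=a != rhs=b
Total violating triples: 1


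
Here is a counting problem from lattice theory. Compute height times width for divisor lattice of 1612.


Height = length of longest chain minus 1; width = size of largest antichain.
A maximum chain: 1 | 31 | 403 | 806 | 1612  (height 4).
A maximum antichain: {4, 26, 62, 403}  (width 4).
Product = 4 * 4 = 16


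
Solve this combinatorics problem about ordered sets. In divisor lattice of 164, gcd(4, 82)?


Meet=gcd.
gcd(4,82)=2


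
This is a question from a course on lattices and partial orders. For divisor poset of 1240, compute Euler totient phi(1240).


phi(n) = n * prod_{p|n} (1 - 1/p).
Prime divisors of 1240: [2, 5, 31]
phi(1240) = 1240 * (1 - 1/2) * (1 - 1/5) * (1 - 1/31)
phi(1240) = 480


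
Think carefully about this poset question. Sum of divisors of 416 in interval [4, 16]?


Interval [4,16] in divisors of 416: [4, 8, 16]
Sum = 28


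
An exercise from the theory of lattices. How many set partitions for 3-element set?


B(n) = number of set partitions of an n-element set.
B(n) satisfies the recurrence: B(n+1) = sum_k C(n,k)*B(k).
B(3) = 5


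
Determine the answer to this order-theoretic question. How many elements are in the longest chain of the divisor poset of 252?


A chain is a totally ordered subset; we count the number of elements in a maximum chain.
Compute, for each element x, the size of the longest chain ending at x:
  1: 1
  2: 2
  3: 2
  7: 2
  4: 3
  9: 3
  ...
A maximum chain: 1 < 2 < 4 < 12 < 36 < 252
Number of elements in the longest chain: 6


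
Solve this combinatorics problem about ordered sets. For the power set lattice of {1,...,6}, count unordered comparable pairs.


A comparable pair {a,b} has a < b or b < a in the order.
Count unordered pairs where one element is strictly below the other.
Examples: {{},{1}}, {{},{2}}, {{},{3}}, {{},{4}}, ...
Total comparable pairs: 665


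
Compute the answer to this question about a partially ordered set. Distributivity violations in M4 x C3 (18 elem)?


Distributive law: a ^ (b v c) = (a ^ b) v (a ^ c).
Check all 18^3 = 5832 ordered triples (a,b,c).
  e.g. a=(a1,0), b=(a2,0), c=(a3,0): lhs=(a1,0) != rhs=(0,0)
  e.g. a=(a1,0), b=(a2,0), c=(a3,1): lhs=(a1,0) != rhs=(0,0)
Total violating triples: 648


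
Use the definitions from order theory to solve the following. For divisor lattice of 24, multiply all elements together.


Divisors of 24: [1, 2, 3, 4, 6, 8, 12, 24]
Product = n^(d(n)/2) = 24^(8/2)
Product = 331776


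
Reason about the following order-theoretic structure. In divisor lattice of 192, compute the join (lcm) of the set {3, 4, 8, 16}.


In a divisor lattice, join = lcm (least common multiple).
Compute lcm iteratively: start with first element, then lcm(current, next).
Elements: [3, 4, 8, 16]
lcm(3,4) = 12
lcm(12,8) = 24
lcm(24,16) = 48
Final lcm = 48


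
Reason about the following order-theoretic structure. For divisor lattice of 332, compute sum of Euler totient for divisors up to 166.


Divisors of 332 up to 166: [1, 2, 4, 83, 166]
phi values: [1, 1, 2, 82, 82]
Sum = 168


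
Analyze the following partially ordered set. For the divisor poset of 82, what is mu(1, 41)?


In a divisor lattice, mu(a,b) = mu(b/a) where mu is the classical Mobius function.
b/a = 41/1 = 41
Prime factorization of 41: primes [41]
41 is squarefree with 1 prime factor(s), so mu(41) = (-1)^1 = -1


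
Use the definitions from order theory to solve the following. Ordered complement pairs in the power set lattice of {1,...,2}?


Complement pair (a,b): a meet b = bottom, a join b = top.
Here: A intersect B = {} and A union B = {1,...,2}.
Pairs found: ({},{1,2}), ({1},{2}), ({2},{1}), ({1,2},{})
Total ordered pairs: 4


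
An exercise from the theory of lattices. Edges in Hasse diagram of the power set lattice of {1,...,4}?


A cover relation a -< b holds when a < b with no c strictly between.
Cover relations:
  {} -< {1}
  {} -< {2}
  {} -< {3}
  {} -< {4}
  {1} -< {1,2}
  {1} -< {1,3}
  {1} -< {1,4}
  {2} -< {1,2}
  ...24 more
Total: 32


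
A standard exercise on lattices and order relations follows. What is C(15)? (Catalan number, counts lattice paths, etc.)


C(n) = C(2n, n) / (n+1).
C(30, 15) = 155117520
C(15) = 155117520 / 16 = 9694845


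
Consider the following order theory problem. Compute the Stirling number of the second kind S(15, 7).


S(n,k) = k*S(n-1,k) + S(n-1,k-1).
S(14,7) = 49329280, S(14,6) = 63436373
S(15,7) = 7*49329280 + 63436373 = 345304960 + 63436373
S(15,7) = 408741333


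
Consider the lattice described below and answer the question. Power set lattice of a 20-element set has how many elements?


Power set = 2^n.
2^20 = 1048576


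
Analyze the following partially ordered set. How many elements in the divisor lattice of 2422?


Divisors of 2422: [1, 2, 7, 14, 173, 346, 1211, 2422]
Count: 8


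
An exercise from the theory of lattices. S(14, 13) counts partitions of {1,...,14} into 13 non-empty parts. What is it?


S(n,k) = k*S(n-1,k) + S(n-1,k-1).
S(13,13) = 1, S(13,12) = 78
S(14,13) = 13*1 + 78 = 13 + 78
S(14,13) = 91


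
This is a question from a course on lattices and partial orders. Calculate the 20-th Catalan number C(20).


C(n) = C(2n, n) / (n+1).
C(40, 20) = 137846528820
C(20) = 137846528820 / 21 = 6564120420


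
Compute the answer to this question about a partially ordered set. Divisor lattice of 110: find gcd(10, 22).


In a divisor lattice, meet = gcd (greatest common divisor).
By Euclidean algorithm or factoring: gcd(10,22) = 2


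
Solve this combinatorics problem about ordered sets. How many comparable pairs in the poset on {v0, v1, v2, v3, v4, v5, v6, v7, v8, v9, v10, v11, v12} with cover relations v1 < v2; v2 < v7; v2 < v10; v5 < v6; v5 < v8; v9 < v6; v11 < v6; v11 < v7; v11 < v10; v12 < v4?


A comparable pair {a,b} has a < b or b < a in the order.
Count unordered pairs where one element is strictly below the other.
Examples: {v1,v2}, {v1,v7}, {v1,v10}, {v2,v7}, ...
Total comparable pairs: 12


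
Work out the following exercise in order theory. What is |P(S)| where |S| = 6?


Power set = 2^n.
2^6 = 64


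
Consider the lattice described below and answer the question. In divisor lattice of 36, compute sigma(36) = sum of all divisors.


sigma(n) = sum of divisors.
Divisors of 36: [1, 2, 3, 4, 6, 9, 12, 18, 36]
Sum = 91


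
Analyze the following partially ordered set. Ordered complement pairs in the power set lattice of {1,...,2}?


Complement pair (a,b): a meet b = bottom, a join b = top.
Here: A intersect B = {} and A union B = {1,...,2}.
Pairs found: ({},{1,2}), ({1},{2}), ({2},{1}), ({1,2},{})
Total ordered pairs: 4


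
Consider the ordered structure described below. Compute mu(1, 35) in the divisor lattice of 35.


In a divisor lattice, mu(a,b) = mu(b/a) where mu is the classical Mobius function.
b/a = 35/1 = 35
Prime factorization of 35: primes [5, 7]
35 is squarefree with 2 prime factor(s), so mu(35) = (-1)^2 = 1


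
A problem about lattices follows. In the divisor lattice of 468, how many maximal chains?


A maximal chain goes from the minimum element to a maximal element via cover relations.
Counting all min-to-max paths in the cover graph.
Total maximal chains: 30
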